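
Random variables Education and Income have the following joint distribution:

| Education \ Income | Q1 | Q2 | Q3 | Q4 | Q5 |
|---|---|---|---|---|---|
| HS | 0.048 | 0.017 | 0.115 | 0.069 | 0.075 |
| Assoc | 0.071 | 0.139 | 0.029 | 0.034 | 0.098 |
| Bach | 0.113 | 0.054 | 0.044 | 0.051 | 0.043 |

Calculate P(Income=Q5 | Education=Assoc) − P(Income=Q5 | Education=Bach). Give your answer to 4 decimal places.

0.1232

P(Education=Assoc) = 0.071 + 0.139 + 0.029 + 0.034 + 0.098 = 0.371; P(Income=Q5 | Education=Assoc) = 0.098/0.371 = 0.26415.
P(Education=Bach) = 0.113 + 0.054 + 0.044 + 0.051 + 0.043 = 0.305; P(Income=Q5 | Education=Bach) = 0.043/0.305 = 0.14098.
Difference = 0.1232.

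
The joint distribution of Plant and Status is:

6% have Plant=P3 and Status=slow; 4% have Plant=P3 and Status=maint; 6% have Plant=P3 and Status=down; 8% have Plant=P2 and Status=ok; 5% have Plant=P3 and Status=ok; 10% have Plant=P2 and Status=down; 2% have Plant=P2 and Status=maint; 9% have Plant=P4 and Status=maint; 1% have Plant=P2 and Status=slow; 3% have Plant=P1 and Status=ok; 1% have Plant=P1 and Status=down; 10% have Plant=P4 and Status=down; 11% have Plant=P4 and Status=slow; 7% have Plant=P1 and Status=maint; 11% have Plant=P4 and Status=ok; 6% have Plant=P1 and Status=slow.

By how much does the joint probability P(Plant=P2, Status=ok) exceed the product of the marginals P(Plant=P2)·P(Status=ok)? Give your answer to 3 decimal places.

0.023

P(Plant=P2) = 0.08 + 0.01 + 0.10 + 0.02 = 0.21.
P(Status=ok) = 0.03 + 0.08 + 0.05 + 0.11 = 0.27.
P(Plant=P2, Status=ok) − P(Plant=P2)P(Status=ok) = 0.08 − 0.21×0.27 = 0.023.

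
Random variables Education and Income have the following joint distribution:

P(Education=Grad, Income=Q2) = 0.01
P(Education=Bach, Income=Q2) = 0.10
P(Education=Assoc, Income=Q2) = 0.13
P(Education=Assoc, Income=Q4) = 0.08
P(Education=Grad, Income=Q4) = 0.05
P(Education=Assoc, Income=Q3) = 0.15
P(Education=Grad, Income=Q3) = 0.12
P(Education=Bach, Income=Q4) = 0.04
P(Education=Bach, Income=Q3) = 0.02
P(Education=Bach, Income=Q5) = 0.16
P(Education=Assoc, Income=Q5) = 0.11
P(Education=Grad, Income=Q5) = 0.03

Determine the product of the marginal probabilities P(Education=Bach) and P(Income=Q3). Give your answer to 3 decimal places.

P(Education=Bach) = 0.10 + 0.02 + 0.04 + 0.16 = 0.32.
P(Income=Q3) = 0.15 + 0.02 + 0.12 = 0.29.
Product: 0.32 × 0.29 = 0.093.

0.093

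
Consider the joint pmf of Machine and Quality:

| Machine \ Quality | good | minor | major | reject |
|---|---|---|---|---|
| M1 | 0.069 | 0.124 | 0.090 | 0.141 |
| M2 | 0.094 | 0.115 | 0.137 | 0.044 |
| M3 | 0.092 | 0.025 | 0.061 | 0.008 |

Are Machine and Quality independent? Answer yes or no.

P(Machine=M1) = 0.424 and P(Quality=reject) = 0.193, so their product is 0.08183, but P(Machine=M1, Quality=reject) = 0.141. Since these differ, Machine and Quality are not independent.

no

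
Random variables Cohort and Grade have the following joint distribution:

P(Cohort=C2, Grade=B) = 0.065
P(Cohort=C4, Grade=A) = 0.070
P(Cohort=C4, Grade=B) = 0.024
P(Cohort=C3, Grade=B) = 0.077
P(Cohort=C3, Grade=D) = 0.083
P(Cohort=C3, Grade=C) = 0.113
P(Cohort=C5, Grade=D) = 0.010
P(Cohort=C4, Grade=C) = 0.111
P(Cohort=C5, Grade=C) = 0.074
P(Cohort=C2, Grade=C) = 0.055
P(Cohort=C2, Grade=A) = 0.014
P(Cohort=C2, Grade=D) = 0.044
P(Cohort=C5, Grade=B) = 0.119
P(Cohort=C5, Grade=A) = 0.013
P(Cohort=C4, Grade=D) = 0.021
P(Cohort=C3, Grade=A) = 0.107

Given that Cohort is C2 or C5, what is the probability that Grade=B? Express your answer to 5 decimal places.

P(Cohort=C2) = 0.014 + 0.065 + 0.055 + 0.044 = 0.178.
P(Cohort=C5) = 0.013 + 0.119 + 0.074 + 0.010 = 0.216.
P(Cohort ∈ {C2, C5}) = 0.178 + 0.216 = 0.394; P(Grade=B, Cohort ∈ {C2, C5}) = 0.065 + 0.119 = 0.184.
P(Grade=B | Cohort ∈ {C2, C5}) = 0.184/0.394 = 0.46701.

0.46701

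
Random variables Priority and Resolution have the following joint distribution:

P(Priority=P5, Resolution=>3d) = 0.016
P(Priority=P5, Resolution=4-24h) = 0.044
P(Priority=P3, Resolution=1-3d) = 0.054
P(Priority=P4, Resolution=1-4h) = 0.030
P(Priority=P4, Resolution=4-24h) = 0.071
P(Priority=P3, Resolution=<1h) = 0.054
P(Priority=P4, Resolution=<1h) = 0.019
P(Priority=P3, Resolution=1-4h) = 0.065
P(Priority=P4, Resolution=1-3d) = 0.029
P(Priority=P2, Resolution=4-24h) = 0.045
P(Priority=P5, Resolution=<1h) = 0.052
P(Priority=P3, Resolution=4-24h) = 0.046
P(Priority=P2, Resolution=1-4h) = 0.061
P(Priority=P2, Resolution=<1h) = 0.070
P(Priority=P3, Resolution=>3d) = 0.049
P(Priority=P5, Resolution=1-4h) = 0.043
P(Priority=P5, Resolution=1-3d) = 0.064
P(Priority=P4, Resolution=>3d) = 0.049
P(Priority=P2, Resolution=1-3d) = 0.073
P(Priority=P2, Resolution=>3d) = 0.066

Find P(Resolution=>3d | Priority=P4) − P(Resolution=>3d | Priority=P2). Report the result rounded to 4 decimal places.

P(Priority=P4) = 0.019 + 0.030 + 0.071 + 0.029 + 0.049 = 0.198; P(Resolution=>3d | Priority=P4) = 0.049/0.198 = 0.24747.
P(Priority=P2) = 0.070 + 0.061 + 0.045 + 0.073 + 0.066 = 0.315; P(Resolution=>3d | Priority=P2) = 0.066/0.315 = 0.20952.
Difference = 0.0380.

0.0380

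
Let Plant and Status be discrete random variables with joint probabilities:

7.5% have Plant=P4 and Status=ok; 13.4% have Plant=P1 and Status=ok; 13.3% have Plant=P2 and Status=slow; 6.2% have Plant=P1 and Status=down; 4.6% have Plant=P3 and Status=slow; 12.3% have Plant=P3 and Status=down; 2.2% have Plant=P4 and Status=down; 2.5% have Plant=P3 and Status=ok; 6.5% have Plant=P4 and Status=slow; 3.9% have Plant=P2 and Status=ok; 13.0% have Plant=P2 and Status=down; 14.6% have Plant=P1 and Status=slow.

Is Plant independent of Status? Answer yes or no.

no

P(Plant=P3) = 0.194 and P(Status=down) = 0.337, so their product is 0.06538, but P(Plant=P3, Status=down) = 0.123. Since these differ, Plant and Status are not independent.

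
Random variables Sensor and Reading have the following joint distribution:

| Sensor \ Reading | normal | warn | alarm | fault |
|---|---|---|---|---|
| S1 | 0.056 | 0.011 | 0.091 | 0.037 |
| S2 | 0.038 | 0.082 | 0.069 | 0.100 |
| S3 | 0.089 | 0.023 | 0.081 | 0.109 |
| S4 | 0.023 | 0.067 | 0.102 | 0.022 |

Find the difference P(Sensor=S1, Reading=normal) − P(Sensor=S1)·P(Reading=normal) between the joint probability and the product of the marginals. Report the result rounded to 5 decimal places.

P(Sensor=S1) = 0.056 + 0.011 + 0.091 + 0.037 = 0.195.
P(Reading=normal) = 0.056 + 0.038 + 0.089 + 0.023 = 0.206.
P(Sensor=S1, Reading=normal) − P(Sensor=S1)P(Reading=normal) = 0.056 − 0.195×0.206 = 0.01583.

0.01583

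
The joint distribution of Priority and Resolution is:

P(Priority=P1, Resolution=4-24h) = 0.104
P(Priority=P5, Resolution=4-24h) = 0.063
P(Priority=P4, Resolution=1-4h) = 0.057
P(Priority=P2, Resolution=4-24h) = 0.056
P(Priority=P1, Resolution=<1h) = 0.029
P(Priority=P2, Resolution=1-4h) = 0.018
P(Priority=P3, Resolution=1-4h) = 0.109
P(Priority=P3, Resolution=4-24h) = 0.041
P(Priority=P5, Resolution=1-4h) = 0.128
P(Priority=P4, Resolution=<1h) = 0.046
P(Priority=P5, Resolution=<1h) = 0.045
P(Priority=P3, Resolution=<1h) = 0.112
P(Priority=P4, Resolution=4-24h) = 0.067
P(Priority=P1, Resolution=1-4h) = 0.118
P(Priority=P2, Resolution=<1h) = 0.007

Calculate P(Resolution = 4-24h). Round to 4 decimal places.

P(Resolution=4-24h) = 0.104 + 0.056 + 0.041 + 0.067 + 0.063 = 0.331.

0.3310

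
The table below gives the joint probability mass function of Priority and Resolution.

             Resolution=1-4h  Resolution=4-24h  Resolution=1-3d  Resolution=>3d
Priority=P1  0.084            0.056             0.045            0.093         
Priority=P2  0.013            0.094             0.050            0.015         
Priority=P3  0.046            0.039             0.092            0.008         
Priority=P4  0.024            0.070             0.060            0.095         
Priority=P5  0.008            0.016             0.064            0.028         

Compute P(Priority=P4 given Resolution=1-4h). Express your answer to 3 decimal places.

0.137

P(Resolution=1-4h) = 0.084 + 0.013 + 0.046 + 0.024 + 0.008 = 0.175.
P(Priority=P4 | Resolution=1-4h) = 0.024/0.175 = 0.137.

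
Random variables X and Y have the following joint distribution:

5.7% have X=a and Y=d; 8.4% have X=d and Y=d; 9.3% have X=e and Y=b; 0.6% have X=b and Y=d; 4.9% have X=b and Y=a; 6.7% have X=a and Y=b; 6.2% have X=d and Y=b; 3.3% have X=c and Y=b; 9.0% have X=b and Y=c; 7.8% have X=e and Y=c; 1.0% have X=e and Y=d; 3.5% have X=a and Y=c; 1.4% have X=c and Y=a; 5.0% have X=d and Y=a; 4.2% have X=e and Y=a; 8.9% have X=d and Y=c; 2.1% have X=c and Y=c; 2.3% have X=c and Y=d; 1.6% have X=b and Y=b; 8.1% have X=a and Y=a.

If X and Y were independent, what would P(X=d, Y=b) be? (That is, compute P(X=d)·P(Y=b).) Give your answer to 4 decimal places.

0.0772

P(X=d) = 0.050 + 0.062 + 0.089 + 0.084 = 0.285.
P(Y=b) = 0.067 + 0.016 + 0.033 + 0.062 + 0.093 = 0.271.
Product: 0.285 × 0.271 = 0.0772.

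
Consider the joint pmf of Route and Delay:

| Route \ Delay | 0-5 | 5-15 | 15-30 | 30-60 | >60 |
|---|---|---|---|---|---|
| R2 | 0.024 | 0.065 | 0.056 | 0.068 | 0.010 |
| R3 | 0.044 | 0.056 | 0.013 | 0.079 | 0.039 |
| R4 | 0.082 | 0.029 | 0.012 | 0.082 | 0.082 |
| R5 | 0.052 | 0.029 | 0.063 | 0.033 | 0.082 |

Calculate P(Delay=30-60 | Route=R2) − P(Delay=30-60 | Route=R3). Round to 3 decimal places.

P(Route=R2) = 0.024 + 0.065 + 0.056 + 0.068 + 0.010 = 0.223; P(Delay=30-60 | Route=R2) = 0.068/0.223 = 0.3049.
P(Route=R3) = 0.044 + 0.056 + 0.013 + 0.079 + 0.039 = 0.231; P(Delay=30-60 | Route=R3) = 0.079/0.231 = 0.3420.
Difference = -0.037.

-0.037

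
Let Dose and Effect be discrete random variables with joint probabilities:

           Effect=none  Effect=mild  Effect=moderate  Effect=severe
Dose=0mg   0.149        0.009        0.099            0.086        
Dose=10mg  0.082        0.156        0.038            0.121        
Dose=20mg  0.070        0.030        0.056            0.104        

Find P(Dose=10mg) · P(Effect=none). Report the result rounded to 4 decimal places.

P(Dose=10mg) = 0.082 + 0.156 + 0.038 + 0.121 = 0.397.
P(Effect=none) = 0.149 + 0.082 + 0.070 = 0.301.
Product: 0.397 × 0.301 = 0.1195.

0.1195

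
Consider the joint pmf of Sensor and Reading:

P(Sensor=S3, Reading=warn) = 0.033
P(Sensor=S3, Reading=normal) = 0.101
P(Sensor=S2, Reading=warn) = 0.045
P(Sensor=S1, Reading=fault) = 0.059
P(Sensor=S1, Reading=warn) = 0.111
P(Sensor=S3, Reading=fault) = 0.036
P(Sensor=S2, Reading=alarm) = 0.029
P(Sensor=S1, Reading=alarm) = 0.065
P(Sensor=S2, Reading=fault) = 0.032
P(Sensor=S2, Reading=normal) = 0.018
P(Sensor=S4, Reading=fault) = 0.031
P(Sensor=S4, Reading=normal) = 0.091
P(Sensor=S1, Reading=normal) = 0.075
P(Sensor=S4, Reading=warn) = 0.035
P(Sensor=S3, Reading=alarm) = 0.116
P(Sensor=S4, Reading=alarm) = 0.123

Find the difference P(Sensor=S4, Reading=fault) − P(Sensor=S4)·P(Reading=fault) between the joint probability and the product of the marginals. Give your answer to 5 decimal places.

P(Sensor=S4) = 0.091 + 0.035 + 0.123 + 0.031 = 0.280.
P(Reading=fault) = 0.059 + 0.032 + 0.036 + 0.031 = 0.158.
P(Sensor=S4, Reading=fault) − P(Sensor=S4)P(Reading=fault) = 0.031 − 0.280×0.158 = -0.01324.

-0.01324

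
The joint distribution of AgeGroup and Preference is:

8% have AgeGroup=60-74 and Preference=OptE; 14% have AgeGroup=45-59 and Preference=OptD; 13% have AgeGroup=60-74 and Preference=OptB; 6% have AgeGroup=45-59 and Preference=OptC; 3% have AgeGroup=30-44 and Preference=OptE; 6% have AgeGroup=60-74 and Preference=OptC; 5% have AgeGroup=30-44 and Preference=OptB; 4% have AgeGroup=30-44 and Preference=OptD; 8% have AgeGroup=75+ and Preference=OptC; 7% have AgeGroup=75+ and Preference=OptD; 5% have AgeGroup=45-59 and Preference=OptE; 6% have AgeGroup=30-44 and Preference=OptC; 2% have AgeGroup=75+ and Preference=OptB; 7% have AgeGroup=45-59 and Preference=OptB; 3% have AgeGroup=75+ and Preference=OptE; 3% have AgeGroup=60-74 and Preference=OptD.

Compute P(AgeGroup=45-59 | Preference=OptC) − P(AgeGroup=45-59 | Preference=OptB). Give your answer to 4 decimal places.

-0.0285

P(Preference=OptC) = 0.06 + 0.06 + 0.06 + 0.08 = 0.26; P(AgeGroup=45-59 | Preference=OptC) = 0.06/0.26 = 0.23077.
P(Preference=OptB) = 0.05 + 0.07 + 0.13 + 0.02 = 0.27; P(AgeGroup=45-59 | Preference=OptB) = 0.07/0.27 = 0.25926.
Difference = -0.0285.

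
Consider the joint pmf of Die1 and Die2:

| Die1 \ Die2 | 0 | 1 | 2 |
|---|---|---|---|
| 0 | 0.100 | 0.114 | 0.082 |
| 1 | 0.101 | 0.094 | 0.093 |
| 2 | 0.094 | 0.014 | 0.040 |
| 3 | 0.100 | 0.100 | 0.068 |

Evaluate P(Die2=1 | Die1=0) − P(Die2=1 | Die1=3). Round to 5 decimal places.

0.01200

P(Die1=0) = 0.100 + 0.114 + 0.082 = 0.296; P(Die2=1 | Die1=0) = 0.114/0.296 = 0.385135.
P(Die1=3) = 0.100 + 0.100 + 0.068 = 0.268; P(Die2=1 | Die1=3) = 0.100/0.268 = 0.373134.
Difference = 0.01200.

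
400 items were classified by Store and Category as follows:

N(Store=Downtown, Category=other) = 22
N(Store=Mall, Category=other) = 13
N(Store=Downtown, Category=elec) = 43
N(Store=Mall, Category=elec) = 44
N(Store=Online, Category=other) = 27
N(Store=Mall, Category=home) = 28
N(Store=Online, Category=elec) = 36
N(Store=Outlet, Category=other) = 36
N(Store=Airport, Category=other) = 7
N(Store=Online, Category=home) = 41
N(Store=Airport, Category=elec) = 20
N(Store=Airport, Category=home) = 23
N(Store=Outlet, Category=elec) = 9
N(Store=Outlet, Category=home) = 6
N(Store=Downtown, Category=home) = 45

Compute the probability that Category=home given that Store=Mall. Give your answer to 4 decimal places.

0.3294

Total with Store=Mall: 44 + 28 + 13 = 85.
P(Category=home | Store=Mall) = 28/85 = 0.3294.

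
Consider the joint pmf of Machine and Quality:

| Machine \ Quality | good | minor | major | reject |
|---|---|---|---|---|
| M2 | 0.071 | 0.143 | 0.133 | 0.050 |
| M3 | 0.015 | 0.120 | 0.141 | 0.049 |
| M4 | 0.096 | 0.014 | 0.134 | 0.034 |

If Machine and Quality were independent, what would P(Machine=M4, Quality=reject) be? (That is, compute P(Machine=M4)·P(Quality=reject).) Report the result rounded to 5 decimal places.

P(Machine=M4) = 0.096 + 0.014 + 0.134 + 0.034 = 0.278.
P(Quality=reject) = 0.050 + 0.049 + 0.034 = 0.133.
Product: 0.278 × 0.133 = 0.03697.

0.03697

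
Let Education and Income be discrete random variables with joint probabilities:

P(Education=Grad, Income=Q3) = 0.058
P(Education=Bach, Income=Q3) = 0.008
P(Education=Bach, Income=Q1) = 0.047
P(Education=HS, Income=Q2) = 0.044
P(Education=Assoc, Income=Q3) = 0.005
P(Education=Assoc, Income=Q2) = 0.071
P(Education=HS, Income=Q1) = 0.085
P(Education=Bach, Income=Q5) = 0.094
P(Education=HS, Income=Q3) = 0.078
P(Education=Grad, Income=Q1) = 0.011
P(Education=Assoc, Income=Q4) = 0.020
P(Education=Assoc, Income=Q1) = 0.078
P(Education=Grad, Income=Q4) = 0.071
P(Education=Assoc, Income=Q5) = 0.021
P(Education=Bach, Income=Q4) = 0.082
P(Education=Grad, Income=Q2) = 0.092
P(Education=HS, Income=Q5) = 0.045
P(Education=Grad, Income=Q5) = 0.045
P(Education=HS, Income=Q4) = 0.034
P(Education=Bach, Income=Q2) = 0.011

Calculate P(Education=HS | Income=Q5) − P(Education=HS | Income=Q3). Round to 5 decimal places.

-0.30398

P(Income=Q5) = 0.045 + 0.021 + 0.094 + 0.045 = 0.205; P(Education=HS | Income=Q5) = 0.045/0.205 = 0.219512.
P(Income=Q3) = 0.078 + 0.005 + 0.008 + 0.058 = 0.149; P(Education=HS | Income=Q3) = 0.078/0.149 = 0.523490.
Difference = -0.30398.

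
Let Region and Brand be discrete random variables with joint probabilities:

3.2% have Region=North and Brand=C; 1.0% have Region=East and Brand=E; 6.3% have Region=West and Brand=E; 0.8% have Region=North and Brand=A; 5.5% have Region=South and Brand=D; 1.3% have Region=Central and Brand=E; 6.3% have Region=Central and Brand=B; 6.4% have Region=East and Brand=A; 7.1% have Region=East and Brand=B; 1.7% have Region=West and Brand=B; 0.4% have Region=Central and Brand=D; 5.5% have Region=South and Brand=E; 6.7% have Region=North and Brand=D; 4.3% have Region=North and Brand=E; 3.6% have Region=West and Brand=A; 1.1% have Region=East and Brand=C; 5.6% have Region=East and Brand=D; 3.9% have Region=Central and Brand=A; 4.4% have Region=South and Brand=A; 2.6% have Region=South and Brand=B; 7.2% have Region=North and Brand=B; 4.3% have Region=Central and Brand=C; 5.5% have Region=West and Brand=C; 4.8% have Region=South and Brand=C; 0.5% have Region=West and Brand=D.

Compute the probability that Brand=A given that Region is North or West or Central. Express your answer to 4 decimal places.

0.1482

P(Region=North) = 0.008 + 0.072 + 0.032 + 0.067 + 0.043 = 0.222.
P(Region=West) = 0.036 + 0.017 + 0.055 + 0.005 + 0.063 = 0.176.
P(Region=Central) = 0.039 + 0.063 + 0.043 + 0.004 + 0.013 = 0.162.
P(Region ∈ {North, West, Central}) = 0.222 + 0.176 + 0.162 = 0.560; P(Brand=A, Region ∈ {North, West, Central}) = 0.008 + 0.036 + 0.039 = 0.083.
P(Brand=A | Region ∈ {North, West, Central}) = 0.083/0.560 = 0.1482.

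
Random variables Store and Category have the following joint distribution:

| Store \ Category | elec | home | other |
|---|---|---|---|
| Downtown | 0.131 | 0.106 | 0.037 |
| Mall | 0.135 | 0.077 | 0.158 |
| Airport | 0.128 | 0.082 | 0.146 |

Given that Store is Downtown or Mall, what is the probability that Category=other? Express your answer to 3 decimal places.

P(Store=Downtown) = 0.131 + 0.106 + 0.037 = 0.274.
P(Store=Mall) = 0.135 + 0.077 + 0.158 = 0.370.
P(Store ∈ {Downtown, Mall}) = 0.274 + 0.370 = 0.644; P(Category=other, Store ∈ {Downtown, Mall}) = 0.037 + 0.158 = 0.195.
P(Category=other | Store ∈ {Downtown, Mall}) = 0.195/0.644 = 0.303.

0.303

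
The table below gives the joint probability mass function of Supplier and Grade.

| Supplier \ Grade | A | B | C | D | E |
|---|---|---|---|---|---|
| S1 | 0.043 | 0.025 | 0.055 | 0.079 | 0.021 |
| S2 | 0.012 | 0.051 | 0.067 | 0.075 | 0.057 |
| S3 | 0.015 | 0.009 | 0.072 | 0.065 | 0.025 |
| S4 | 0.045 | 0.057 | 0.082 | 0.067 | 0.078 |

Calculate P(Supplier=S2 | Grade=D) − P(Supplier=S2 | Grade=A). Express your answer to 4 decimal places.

P(Grade=D) = 0.079 + 0.075 + 0.065 + 0.067 = 0.286; P(Supplier=S2 | Grade=D) = 0.075/0.286 = 0.26224.
P(Grade=A) = 0.043 + 0.012 + 0.015 + 0.045 = 0.115; P(Supplier=S2 | Grade=A) = 0.012/0.115 = 0.10435.
Difference = 0.1579.

0.1579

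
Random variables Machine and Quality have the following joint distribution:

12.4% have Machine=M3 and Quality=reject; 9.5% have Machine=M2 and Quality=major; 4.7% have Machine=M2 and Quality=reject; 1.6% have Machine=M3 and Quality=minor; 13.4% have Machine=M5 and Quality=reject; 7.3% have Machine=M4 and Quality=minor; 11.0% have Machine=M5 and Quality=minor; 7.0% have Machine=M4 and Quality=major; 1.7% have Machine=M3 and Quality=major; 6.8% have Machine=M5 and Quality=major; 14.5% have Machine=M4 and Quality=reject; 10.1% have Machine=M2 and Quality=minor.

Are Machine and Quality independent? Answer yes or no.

P(Machine=M2) = 0.243 and P(Quality=reject) = 0.450, so their product is 0.10935, but P(Machine=M2, Quality=reject) = 0.047. Since these differ, Machine and Quality are not independent.

no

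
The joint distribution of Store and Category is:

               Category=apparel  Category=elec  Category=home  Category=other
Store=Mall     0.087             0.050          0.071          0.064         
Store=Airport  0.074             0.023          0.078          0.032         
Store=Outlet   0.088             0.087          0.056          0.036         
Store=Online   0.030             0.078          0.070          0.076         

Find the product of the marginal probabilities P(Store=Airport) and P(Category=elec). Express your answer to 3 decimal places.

P(Store=Airport) = 0.074 + 0.023 + 0.078 + 0.032 = 0.207.
P(Category=elec) = 0.050 + 0.023 + 0.087 + 0.078 = 0.238.
Product: 0.207 × 0.238 = 0.049.

0.049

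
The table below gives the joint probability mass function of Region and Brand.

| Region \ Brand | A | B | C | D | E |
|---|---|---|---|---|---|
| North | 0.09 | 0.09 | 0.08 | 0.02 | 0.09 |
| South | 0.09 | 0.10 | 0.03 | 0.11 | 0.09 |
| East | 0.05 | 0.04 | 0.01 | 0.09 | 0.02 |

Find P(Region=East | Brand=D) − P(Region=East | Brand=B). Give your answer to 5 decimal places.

P(Brand=D) = 0.02 + 0.11 + 0.09 = 0.22; P(Region=East | Brand=D) = 0.09/0.22 = 0.409091.
P(Brand=B) = 0.09 + 0.10 + 0.04 = 0.23; P(Region=East | Brand=B) = 0.04/0.23 = 0.173913.
Difference = 0.23518.

0.23518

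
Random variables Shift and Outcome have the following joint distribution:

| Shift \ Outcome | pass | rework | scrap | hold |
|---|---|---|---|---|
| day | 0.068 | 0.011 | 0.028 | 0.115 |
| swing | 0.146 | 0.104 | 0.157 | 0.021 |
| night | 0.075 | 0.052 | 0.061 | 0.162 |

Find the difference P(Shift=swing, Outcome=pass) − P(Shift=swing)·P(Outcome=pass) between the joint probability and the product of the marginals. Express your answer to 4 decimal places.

0.0223

P(Shift=swing) = 0.146 + 0.104 + 0.157 + 0.021 = 0.428.
P(Outcome=pass) = 0.068 + 0.146 + 0.075 = 0.289.
P(Shift=swing, Outcome=pass) − P(Shift=swing)P(Outcome=pass) = 0.146 − 0.428×0.289 = 0.0223.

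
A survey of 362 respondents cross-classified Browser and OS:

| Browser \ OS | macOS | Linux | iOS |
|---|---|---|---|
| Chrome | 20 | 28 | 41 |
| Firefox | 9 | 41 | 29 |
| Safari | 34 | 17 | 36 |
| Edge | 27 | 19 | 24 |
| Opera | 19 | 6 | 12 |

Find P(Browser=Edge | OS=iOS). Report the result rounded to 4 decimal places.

Total with OS=iOS: 41 + 29 + 36 + 24 + 12 = 142.
P(Browser=Edge | OS=iOS) = 24/142 = 0.1690.

0.1690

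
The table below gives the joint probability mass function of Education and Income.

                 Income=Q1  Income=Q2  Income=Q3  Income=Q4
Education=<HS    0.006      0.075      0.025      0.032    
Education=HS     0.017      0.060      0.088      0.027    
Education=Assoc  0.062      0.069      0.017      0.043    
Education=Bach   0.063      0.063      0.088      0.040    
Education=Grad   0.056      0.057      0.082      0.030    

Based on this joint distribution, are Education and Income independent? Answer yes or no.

no

P(Education=Assoc) = 0.191 and P(Income=Q3) = 0.300, so their product is 0.05730, but P(Education=Assoc, Income=Q3) = 0.017. Since these differ, Education and Income are not independent.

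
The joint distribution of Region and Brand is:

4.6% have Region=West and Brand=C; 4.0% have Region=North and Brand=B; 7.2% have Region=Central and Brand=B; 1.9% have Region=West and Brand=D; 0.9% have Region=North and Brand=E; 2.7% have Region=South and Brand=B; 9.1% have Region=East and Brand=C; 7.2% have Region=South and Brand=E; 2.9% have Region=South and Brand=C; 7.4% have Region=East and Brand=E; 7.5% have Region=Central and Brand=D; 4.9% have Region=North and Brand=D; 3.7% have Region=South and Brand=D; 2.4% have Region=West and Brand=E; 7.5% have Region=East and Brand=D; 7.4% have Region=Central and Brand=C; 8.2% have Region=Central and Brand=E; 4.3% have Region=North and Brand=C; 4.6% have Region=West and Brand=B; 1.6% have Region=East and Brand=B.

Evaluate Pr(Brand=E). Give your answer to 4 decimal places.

P(Brand=E) = 0.009 + 0.072 + 0.074 + 0.024 + 0.082 = 0.261.

0.2610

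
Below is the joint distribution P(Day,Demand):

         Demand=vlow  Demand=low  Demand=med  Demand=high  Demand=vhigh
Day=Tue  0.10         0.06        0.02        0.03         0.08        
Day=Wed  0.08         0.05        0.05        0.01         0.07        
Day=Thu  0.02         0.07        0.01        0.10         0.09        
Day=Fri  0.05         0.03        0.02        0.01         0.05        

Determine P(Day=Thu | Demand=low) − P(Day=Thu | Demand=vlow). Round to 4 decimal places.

0.2533

P(Demand=low) = 0.06 + 0.05 + 0.07 + 0.03 = 0.21; P(Day=Thu | Demand=low) = 0.07/0.21 = 0.33333.
P(Demand=vlow) = 0.10 + 0.08 + 0.02 + 0.05 = 0.25; P(Day=Thu | Demand=vlow) = 0.02/0.25 = 0.08000.
Difference = 0.2533.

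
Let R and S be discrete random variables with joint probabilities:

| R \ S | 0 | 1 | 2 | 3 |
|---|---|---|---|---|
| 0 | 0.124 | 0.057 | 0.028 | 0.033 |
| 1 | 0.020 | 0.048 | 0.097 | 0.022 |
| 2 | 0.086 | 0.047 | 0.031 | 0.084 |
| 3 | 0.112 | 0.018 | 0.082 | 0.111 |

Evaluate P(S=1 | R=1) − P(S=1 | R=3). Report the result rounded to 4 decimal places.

P(R=1) = 0.020 + 0.048 + 0.097 + 0.022 = 0.187; P(S=1 | R=1) = 0.048/0.187 = 0.25668.
P(R=3) = 0.112 + 0.018 + 0.082 + 0.111 = 0.323; P(S=1 | R=3) = 0.018/0.323 = 0.05573.
Difference = 0.2010.

0.2010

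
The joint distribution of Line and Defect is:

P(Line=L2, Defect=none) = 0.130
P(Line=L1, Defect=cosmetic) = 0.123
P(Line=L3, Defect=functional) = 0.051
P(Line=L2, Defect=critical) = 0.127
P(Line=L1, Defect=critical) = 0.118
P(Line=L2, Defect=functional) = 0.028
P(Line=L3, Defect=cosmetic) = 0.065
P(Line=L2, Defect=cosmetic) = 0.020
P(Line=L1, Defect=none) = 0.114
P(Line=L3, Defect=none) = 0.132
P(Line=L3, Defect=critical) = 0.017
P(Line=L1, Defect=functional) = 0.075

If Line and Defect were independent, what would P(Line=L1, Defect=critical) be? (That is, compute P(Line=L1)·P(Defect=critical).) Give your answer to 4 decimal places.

P(Line=L1) = 0.114 + 0.123 + 0.075 + 0.118 = 0.430.
P(Defect=critical) = 0.118 + 0.127 + 0.017 = 0.262.
Product: 0.430 × 0.262 = 0.1127.

0.1127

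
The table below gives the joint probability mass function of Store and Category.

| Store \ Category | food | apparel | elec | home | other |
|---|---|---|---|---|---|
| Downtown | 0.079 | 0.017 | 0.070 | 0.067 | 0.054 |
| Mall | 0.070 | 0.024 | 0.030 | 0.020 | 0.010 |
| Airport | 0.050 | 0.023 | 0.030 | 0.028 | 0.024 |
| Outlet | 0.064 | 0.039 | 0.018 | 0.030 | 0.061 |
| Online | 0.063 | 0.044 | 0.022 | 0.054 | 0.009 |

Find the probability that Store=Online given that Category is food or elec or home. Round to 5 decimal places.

P(Category=food) = 0.079 + 0.070 + 0.050 + 0.064 + 0.063 = 0.326.
P(Category=elec) = 0.070 + 0.030 + 0.030 + 0.018 + 0.022 = 0.170.
P(Category=home) = 0.067 + 0.020 + 0.028 + 0.030 + 0.054 = 0.199.
P(Category ∈ {food, elec, home}) = 0.326 + 0.170 + 0.199 = 0.695; P(Store=Online, Category ∈ {food, elec, home}) = 0.063 + 0.022 + 0.054 = 0.139.
P(Store=Online | Category ∈ {food, elec, home}) = 0.139/0.695 = 0.20000.

0.20000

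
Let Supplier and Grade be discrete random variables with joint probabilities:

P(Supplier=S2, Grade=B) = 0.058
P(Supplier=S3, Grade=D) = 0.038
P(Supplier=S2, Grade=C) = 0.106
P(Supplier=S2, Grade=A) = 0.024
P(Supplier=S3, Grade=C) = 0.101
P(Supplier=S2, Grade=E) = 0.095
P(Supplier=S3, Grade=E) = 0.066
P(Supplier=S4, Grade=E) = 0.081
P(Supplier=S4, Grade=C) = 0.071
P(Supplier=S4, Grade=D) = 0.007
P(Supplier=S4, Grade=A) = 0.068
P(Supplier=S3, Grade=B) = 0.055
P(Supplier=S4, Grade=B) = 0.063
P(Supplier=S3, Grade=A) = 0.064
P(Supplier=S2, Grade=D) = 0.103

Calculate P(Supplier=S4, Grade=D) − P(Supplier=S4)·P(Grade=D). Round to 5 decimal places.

-0.03592

P(Supplier=S4) = 0.068 + 0.063 + 0.071 + 0.007 + 0.081 = 0.290.
P(Grade=D) = 0.103 + 0.038 + 0.007 = 0.148.
P(Supplier=S4, Grade=D) − P(Supplier=S4)P(Grade=D) = 0.007 − 0.290×0.148 = -0.03592.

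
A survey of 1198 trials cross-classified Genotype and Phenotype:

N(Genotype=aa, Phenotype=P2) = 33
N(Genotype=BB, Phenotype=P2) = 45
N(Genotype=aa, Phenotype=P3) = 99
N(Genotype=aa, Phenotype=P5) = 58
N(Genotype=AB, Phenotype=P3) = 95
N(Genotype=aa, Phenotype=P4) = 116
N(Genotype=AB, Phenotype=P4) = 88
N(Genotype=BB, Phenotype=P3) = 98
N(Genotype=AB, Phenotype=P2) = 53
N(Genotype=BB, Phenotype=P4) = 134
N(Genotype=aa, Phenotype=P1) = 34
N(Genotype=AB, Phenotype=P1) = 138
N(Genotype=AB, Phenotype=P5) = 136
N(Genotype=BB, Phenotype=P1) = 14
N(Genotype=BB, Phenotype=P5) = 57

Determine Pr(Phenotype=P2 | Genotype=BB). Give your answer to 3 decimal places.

0.129

Total with Genotype=BB: 14 + 45 + 98 + 134 + 57 = 348.
P(Phenotype=P2 | Genotype=BB) = 45/348 = 0.129.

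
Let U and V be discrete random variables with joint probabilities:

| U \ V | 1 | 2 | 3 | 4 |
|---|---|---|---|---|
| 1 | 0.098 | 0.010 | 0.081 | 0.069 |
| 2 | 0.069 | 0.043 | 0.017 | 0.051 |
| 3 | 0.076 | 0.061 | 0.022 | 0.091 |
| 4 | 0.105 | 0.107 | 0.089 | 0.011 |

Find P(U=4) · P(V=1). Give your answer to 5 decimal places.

0.10858

P(U=4) = 0.105 + 0.107 + 0.089 + 0.011 = 0.312.
P(V=1) = 0.098 + 0.069 + 0.076 + 0.105 = 0.348.
Product: 0.312 × 0.348 = 0.10858.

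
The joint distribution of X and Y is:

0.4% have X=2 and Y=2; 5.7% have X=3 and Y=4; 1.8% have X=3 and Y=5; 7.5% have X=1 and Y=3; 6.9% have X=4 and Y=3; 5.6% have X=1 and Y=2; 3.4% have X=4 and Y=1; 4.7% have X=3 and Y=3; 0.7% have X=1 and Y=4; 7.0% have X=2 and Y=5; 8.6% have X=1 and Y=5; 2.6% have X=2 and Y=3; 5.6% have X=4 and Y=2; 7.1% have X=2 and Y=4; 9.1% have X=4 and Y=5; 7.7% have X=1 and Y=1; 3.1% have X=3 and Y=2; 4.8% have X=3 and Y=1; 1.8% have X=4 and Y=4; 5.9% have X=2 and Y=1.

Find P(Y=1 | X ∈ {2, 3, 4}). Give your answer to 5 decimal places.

0.20172

P(X=2) = 0.059 + 0.004 + 0.026 + 0.071 + 0.070 = 0.230.
P(X=3) = 0.048 + 0.031 + 0.047 + 0.057 + 0.018 = 0.201.
P(X=4) = 0.034 + 0.056 + 0.069 + 0.018 + 0.091 = 0.268.
P(X ∈ {2, 3, 4}) = 0.230 + 0.201 + 0.268 = 0.699; P(Y=1, X ∈ {2, 3, 4}) = 0.059 + 0.048 + 0.034 = 0.141.
P(Y=1 | X ∈ {2, 3, 4}) = 0.141/0.699 = 0.20172.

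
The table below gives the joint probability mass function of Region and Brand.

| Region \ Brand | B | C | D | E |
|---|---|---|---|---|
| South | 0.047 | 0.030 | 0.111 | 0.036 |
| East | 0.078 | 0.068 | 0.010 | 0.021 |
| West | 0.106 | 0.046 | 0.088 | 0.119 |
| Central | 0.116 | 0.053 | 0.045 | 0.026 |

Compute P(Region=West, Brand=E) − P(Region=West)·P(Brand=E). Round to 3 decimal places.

0.046

P(Region=West) = 0.106 + 0.046 + 0.088 + 0.119 = 0.359.
P(Brand=E) = 0.036 + 0.021 + 0.119 + 0.026 = 0.202.
P(Region=West, Brand=E) − P(Region=West)P(Brand=E) = 0.119 − 0.359×0.202 = 0.046.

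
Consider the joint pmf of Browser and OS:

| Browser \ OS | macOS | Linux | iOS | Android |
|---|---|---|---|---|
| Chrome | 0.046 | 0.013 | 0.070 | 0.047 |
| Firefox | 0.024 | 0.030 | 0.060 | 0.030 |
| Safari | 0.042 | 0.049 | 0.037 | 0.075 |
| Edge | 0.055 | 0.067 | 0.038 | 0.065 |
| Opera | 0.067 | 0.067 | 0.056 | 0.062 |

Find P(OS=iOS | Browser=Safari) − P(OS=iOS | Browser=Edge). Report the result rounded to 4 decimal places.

0.0134

P(Browser=Safari) = 0.042 + 0.049 + 0.037 + 0.075 = 0.203; P(OS=iOS | Browser=Safari) = 0.037/0.203 = 0.18227.
P(Browser=Edge) = 0.055 + 0.067 + 0.038 + 0.065 = 0.225; P(OS=iOS | Browser=Edge) = 0.038/0.225 = 0.16889.
Difference = 0.0134.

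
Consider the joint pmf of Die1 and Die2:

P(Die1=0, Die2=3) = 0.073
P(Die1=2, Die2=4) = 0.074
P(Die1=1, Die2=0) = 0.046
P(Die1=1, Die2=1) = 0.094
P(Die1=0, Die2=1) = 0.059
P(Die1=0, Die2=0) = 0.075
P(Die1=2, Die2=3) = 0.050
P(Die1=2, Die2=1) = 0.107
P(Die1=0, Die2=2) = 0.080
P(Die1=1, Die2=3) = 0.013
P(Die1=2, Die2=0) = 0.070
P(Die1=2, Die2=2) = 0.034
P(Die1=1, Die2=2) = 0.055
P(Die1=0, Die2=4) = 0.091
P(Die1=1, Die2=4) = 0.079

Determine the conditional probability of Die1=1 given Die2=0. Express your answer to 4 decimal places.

0.2408

P(Die2=0) = 0.075 + 0.046 + 0.070 = 0.191.
P(Die1=1 | Die2=0) = 0.046/0.191 = 0.2408.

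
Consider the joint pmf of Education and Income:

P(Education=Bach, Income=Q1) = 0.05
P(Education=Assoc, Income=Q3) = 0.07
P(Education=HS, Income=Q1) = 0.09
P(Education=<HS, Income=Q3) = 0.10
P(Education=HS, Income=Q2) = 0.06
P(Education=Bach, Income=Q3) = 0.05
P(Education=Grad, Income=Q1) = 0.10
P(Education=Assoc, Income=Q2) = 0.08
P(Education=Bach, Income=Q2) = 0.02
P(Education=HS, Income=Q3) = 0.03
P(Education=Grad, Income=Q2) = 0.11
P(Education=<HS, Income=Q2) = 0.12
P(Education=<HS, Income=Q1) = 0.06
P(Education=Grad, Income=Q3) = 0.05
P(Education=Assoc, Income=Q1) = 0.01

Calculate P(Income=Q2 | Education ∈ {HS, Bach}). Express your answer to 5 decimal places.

0.26667

P(Education=HS) = 0.09 + 0.06 + 0.03 = 0.18.
P(Education=Bach) = 0.05 + 0.02 + 0.05 = 0.12.
P(Education ∈ {HS, Bach}) = 0.18 + 0.12 = 0.30; P(Income=Q2, Education ∈ {HS, Bach}) = 0.06 + 0.02 = 0.08.
P(Income=Q2 | Education ∈ {HS, Bach}) = 0.08/0.30 = 0.26667.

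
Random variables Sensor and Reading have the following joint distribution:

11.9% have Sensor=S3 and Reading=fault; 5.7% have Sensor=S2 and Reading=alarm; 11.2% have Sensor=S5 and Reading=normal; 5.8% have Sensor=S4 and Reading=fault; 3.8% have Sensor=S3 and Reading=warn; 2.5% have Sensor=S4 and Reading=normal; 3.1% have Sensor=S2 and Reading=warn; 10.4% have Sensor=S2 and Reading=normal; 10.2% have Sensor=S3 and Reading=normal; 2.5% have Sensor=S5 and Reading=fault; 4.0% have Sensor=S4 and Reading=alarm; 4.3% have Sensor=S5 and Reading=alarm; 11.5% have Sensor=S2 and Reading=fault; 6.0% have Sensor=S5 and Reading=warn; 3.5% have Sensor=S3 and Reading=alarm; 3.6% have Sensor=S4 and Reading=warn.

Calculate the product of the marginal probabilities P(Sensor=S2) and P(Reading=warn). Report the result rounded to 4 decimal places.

P(Sensor=S2) = 0.104 + 0.031 + 0.057 + 0.115 = 0.307.
P(Reading=warn) = 0.031 + 0.038 + 0.036 + 0.060 = 0.165.
Product: 0.307 × 0.165 = 0.0507.

0.0507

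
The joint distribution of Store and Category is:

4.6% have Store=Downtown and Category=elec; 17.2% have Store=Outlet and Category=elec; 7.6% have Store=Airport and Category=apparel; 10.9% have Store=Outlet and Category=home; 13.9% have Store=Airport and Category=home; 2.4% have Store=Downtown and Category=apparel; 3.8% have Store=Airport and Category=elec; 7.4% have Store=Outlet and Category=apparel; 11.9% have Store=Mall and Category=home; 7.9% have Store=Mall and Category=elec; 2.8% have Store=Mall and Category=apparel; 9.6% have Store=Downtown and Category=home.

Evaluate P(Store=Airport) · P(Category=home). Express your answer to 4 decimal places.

0.1171

P(Store=Airport) = 0.076 + 0.038 + 0.139 = 0.253.
P(Category=home) = 0.096 + 0.119 + 0.139 + 0.109 = 0.463.
Product: 0.253 × 0.463 = 0.1171.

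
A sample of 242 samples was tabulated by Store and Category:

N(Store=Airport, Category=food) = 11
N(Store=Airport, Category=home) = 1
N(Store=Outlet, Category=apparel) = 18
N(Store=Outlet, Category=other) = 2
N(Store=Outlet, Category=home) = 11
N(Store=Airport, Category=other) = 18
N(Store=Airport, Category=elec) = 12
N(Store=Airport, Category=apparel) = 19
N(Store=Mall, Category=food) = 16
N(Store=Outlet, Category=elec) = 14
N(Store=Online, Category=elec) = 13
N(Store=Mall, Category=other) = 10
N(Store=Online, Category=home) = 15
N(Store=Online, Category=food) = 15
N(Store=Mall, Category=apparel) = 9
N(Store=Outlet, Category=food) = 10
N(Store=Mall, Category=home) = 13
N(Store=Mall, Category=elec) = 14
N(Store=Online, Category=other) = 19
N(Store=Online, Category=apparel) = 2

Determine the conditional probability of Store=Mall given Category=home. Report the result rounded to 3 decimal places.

0.325

Total with Category=home: 13 + 1 + 11 + 15 = 40.
P(Store=Mall | Category=home) = 13/40 = 0.325.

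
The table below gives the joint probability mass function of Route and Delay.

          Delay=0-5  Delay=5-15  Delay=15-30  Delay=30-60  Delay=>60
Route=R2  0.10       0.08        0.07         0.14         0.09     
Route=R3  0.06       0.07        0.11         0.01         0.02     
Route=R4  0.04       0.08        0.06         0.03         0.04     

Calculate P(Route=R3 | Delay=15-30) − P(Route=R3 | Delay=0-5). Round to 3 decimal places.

0.158

P(Delay=15-30) = 0.07 + 0.11 + 0.06 = 0.24; P(Route=R3 | Delay=15-30) = 0.11/0.24 = 0.4583.
P(Delay=0-5) = 0.10 + 0.06 + 0.04 = 0.20; P(Route=R3 | Delay=0-5) = 0.06/0.20 = 0.3000.
Difference = 0.158.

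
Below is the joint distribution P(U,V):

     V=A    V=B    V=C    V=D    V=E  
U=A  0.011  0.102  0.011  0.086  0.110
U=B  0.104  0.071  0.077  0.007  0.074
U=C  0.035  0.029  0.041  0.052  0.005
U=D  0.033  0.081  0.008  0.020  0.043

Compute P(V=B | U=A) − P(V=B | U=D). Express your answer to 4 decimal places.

P(U=A) = 0.011 + 0.102 + 0.011 + 0.086 + 0.110 = 0.320; P(V=B | U=A) = 0.102/0.320 = 0.31875.
P(U=D) = 0.033 + 0.081 + 0.008 + 0.020 + 0.043 = 0.185; P(V=B | U=D) = 0.081/0.185 = 0.43784.
Difference = -0.1191.

-0.1191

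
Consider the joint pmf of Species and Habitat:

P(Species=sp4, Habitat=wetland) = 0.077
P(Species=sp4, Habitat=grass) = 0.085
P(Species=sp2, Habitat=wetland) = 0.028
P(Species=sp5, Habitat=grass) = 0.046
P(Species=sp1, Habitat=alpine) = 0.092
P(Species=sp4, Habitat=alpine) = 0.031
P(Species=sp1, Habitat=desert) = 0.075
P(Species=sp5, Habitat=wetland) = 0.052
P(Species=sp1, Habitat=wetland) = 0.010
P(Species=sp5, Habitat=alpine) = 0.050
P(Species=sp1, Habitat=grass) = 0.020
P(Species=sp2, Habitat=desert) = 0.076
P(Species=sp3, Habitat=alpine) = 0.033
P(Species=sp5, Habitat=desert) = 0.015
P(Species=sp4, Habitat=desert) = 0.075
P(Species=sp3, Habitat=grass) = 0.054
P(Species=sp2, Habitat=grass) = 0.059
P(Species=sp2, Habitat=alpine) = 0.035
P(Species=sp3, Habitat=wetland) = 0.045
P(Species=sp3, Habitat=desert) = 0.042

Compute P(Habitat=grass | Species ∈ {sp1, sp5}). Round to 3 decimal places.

P(Species=sp1) = 0.020 + 0.010 + 0.075 + 0.092 = 0.197.
P(Species=sp5) = 0.046 + 0.052 + 0.015 + 0.050 = 0.163.
P(Species ∈ {sp1, sp5}) = 0.197 + 0.163 = 0.360; P(Habitat=grass, Species ∈ {sp1, sp5}) = 0.020 + 0.046 = 0.066.
P(Habitat=grass | Species ∈ {sp1, sp5}) = 0.066/0.360 = 0.183.

0.183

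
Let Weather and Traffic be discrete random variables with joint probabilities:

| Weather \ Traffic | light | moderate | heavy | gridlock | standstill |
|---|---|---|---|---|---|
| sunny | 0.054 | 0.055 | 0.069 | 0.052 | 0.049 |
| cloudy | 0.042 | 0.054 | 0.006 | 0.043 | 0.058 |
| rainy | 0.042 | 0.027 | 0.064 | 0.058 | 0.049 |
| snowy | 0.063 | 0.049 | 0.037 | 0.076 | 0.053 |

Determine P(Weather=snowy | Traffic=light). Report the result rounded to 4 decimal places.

0.3134

P(Traffic=light) = 0.054 + 0.042 + 0.042 + 0.063 = 0.201.
P(Weather=snowy | Traffic=light) = 0.063/0.201 = 0.3134.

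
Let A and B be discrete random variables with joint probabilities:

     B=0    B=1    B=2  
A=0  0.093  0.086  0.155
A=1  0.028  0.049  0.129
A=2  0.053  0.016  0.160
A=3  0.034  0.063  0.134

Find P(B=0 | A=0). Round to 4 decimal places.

P(A=0) = 0.093 + 0.086 + 0.155 = 0.334.
P(B=0 | A=0) = 0.093/0.334 = 0.2784.

0.2784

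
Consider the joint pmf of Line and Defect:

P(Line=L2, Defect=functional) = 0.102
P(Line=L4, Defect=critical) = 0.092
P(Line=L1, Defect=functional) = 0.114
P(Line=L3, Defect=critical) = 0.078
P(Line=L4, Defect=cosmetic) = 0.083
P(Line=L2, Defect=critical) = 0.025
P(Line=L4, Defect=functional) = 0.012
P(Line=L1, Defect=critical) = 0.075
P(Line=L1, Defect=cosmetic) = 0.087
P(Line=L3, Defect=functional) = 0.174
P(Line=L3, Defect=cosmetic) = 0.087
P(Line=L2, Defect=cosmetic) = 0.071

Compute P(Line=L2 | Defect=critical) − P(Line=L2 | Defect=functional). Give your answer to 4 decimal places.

P(Defect=critical) = 0.075 + 0.025 + 0.078 + 0.092 = 0.270; P(Line=L2 | Defect=critical) = 0.025/0.270 = 0.09259.
P(Defect=functional) = 0.114 + 0.102 + 0.174 + 0.012 = 0.402; P(Line=L2 | Defect=functional) = 0.102/0.402 = 0.25373.
Difference = -0.1611.

-0.1611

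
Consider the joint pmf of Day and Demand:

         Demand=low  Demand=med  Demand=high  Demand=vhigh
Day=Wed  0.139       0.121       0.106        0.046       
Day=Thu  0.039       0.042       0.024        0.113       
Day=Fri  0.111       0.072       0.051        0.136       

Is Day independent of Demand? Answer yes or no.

no

P(Day=Wed) = 0.412 and P(Demand=vhigh) = 0.295, so their product is 0.12154, but P(Day=Wed, Demand=vhigh) = 0.046. Since these differ, Day and Demand are not independent.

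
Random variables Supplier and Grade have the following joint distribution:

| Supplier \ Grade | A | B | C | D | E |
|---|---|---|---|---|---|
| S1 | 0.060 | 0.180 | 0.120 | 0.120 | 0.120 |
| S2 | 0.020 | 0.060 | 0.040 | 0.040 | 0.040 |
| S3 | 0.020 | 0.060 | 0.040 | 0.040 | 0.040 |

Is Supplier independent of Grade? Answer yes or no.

Every cell satisfies P(Supplier,Grade) = P(Supplier)·P(Grade). For instance P(Supplier=S2) = 0.200, P(Grade=D) = 0.200, and 0.200×0.200 = 0.040 matches the joint entry. So Supplier and Grade are independent.

yes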